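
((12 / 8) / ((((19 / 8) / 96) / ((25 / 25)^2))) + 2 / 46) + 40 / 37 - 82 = -327323 / 16169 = -20.24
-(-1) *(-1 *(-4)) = 4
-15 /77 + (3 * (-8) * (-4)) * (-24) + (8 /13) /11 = -2304.14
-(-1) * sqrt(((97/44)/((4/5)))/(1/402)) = sqrt(2144670)/44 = 33.28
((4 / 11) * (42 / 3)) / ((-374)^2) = 14 / 384659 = 0.00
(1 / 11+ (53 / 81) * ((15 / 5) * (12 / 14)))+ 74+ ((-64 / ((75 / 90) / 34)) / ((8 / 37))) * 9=-376352453 / 3465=-108615.43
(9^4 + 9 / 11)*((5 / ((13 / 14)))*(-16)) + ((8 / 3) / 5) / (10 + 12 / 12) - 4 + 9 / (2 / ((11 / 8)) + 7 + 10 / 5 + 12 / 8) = -28992901498 / 51285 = -565329.07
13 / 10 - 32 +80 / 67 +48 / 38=-359531 / 12730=-28.24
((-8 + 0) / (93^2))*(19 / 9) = -152 / 77841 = -0.00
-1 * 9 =-9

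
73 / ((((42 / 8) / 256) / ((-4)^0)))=74752 / 21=3559.62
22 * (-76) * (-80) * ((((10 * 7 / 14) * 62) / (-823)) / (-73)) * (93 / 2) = 1928150400 / 60079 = 32093.58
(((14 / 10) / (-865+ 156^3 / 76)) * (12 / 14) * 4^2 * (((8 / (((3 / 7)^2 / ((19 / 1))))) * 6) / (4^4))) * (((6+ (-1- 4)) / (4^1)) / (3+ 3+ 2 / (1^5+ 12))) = 229957 / 746135200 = 0.00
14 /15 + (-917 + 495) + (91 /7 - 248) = -9841 /15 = -656.07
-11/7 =-1.57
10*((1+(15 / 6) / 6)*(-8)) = -340 / 3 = -113.33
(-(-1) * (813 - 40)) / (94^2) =773 / 8836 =0.09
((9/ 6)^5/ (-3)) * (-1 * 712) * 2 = 7209/ 2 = 3604.50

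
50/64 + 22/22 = 57/32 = 1.78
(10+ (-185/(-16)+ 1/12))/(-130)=-1039/6240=-0.17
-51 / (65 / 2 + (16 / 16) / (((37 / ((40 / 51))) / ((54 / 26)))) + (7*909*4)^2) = -834054 / 10594192119841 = -0.00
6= 6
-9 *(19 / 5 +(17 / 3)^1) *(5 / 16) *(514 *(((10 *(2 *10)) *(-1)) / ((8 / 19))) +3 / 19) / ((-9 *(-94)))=329358137 / 42864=7683.79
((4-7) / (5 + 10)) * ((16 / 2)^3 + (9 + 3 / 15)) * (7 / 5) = -18242 / 125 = -145.94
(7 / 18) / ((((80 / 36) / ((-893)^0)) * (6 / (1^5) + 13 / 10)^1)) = 7 / 292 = 0.02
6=6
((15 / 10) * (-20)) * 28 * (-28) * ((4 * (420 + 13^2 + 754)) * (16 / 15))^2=11583986204672 / 15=772265746978.13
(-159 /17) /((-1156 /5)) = 795 /19652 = 0.04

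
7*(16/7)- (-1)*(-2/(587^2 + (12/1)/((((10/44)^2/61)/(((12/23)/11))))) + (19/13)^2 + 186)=6848522941479/33548810399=204.14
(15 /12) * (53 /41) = 265 /164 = 1.62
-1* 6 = -6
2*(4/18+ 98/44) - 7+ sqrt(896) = -208/99+ 8*sqrt(14) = 27.83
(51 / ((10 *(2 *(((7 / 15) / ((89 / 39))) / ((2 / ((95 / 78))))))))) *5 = 13617 / 133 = 102.38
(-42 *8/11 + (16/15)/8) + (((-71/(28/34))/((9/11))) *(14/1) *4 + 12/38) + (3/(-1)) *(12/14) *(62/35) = -5935.54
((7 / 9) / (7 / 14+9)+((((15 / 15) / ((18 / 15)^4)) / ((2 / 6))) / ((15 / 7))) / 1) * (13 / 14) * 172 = 1488617 / 12312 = 120.91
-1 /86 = -0.01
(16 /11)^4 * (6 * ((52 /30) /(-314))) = -1703936 /11493185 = -0.15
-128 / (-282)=64 / 141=0.45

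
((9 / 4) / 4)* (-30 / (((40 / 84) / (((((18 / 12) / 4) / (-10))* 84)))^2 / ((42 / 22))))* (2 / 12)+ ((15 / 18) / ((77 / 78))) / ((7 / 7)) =-2307365267 / 9856000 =-234.11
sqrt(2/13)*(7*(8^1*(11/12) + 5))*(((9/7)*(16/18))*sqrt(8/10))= 592*sqrt(130)/195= 34.61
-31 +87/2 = 25/2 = 12.50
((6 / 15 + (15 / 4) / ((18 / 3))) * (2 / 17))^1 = 41 / 340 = 0.12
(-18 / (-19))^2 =324 / 361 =0.90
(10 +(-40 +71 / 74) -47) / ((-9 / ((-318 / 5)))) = -298231 / 555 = -537.35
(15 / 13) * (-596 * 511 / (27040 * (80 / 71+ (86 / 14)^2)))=-794662743 / 2376257624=-0.33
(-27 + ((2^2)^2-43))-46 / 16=-455 / 8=-56.88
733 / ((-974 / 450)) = -164925 / 487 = -338.66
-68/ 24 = -17/ 6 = -2.83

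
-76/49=-1.55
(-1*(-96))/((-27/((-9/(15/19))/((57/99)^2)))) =11616/95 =122.27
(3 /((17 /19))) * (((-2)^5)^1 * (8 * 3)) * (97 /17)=-4246272 /289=-14692.98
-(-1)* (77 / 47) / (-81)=-77 / 3807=-0.02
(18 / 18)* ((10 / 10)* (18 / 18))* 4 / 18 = 2 / 9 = 0.22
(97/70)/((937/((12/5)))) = 582/163975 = 0.00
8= 8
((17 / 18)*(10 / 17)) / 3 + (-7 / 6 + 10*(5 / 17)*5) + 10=21779 / 918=23.72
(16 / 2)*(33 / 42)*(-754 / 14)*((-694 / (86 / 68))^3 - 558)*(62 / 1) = 13511462034813780752 / 3895843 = 3468174162771.39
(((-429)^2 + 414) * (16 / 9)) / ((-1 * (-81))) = 327920 / 81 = 4048.40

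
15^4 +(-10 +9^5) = 109664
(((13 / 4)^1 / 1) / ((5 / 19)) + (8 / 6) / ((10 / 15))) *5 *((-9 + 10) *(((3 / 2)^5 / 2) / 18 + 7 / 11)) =342391 / 5632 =60.79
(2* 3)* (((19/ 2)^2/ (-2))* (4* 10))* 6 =-64980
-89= -89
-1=-1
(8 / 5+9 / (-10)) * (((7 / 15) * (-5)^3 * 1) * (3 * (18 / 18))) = -245 / 2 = -122.50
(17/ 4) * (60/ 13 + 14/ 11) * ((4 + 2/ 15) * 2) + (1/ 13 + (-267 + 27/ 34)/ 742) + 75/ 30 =1616364961/ 7730580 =209.09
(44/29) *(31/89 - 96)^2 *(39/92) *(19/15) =196904166173/26416535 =7453.82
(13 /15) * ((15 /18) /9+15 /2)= 6.58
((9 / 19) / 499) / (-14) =-9 / 132734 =-0.00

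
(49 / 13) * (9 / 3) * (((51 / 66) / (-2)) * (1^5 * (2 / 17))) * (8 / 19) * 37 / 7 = -3108 / 2717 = -1.14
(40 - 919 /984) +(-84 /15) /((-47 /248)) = 15866531 /231240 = 68.61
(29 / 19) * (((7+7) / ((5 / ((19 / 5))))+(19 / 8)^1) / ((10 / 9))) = 35757 / 2000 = 17.88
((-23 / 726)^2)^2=279841 / 277809109776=0.00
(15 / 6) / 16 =5 / 32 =0.16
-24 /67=-0.36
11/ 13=0.85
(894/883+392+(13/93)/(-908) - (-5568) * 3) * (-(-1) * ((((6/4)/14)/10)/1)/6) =1274822514449/41755869120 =30.53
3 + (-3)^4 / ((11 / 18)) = 1491 / 11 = 135.55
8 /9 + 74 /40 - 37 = -6167 /180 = -34.26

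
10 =10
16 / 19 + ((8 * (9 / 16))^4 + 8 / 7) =876837 / 2128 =412.05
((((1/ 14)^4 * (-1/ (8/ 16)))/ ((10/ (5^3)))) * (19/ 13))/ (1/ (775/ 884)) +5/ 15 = 440372297/ 1324430016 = 0.33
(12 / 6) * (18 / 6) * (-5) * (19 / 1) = -570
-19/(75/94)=-23.81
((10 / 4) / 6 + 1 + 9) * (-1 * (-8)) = 250 / 3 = 83.33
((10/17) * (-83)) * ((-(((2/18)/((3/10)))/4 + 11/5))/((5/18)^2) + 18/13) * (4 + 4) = 61130496/5525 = 11064.34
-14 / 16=-7 / 8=-0.88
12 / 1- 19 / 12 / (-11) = 1603 / 132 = 12.14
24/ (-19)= -24/ 19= -1.26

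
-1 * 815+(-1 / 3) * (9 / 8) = -6523 / 8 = -815.38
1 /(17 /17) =1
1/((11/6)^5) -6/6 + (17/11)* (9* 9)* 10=201453295/161051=1250.87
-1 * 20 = -20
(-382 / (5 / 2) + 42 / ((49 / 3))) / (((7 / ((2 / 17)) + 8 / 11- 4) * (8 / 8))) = -115676 / 43295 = -2.67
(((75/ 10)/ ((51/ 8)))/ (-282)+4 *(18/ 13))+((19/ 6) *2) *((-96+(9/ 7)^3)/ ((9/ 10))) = -21004442324/ 32064669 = -655.06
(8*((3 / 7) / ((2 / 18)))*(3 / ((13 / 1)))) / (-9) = -72 / 91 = -0.79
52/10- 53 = -239/5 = -47.80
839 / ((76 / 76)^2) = 839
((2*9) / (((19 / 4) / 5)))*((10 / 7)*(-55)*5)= -990000 / 133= -7443.61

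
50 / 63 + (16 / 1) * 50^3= 126000050 / 63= 2000000.79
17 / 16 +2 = 49 / 16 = 3.06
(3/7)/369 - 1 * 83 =-71462/861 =-83.00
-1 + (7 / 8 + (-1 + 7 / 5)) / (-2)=-131 / 80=-1.64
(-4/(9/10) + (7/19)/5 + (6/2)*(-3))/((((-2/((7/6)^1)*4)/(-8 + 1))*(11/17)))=-1190357/56430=-21.09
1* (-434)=-434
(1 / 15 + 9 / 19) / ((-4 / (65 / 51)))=-1001 / 5814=-0.17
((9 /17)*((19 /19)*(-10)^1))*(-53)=4770 /17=280.59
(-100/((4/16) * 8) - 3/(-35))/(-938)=1747/32830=0.05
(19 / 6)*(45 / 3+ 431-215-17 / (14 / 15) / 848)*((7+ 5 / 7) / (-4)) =-468912267 / 332416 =-1410.62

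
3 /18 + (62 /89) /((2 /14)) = 2693 /534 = 5.04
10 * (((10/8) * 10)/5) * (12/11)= 300/11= 27.27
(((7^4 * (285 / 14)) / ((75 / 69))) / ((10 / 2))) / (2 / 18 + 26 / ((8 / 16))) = 578151 / 3350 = 172.58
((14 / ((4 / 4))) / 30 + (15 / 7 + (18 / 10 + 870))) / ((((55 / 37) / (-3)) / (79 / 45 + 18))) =-431429287 / 12375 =-34862.97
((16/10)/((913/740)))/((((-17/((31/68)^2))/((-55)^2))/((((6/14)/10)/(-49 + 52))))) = -1955635/2854453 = -0.69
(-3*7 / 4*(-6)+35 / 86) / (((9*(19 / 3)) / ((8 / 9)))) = 10976 / 22059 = 0.50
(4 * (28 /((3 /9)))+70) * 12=4872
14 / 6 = 7 / 3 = 2.33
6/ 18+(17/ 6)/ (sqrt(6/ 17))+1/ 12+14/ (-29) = -23/ 348+17* sqrt(102)/ 36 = 4.70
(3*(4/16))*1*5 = 15/4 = 3.75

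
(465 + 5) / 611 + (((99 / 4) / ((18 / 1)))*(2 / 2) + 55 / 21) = 10403 / 2184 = 4.76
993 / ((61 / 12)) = 11916 / 61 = 195.34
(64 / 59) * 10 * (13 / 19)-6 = 1594 / 1121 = 1.42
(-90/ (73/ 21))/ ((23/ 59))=-66.41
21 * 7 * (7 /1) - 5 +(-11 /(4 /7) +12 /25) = 100523 /100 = 1005.23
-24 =-24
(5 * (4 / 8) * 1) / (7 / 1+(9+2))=5 / 36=0.14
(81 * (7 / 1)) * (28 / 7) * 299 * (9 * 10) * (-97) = -5920092360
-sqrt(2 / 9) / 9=-sqrt(2) / 27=-0.05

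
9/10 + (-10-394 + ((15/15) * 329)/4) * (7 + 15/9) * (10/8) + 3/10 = -139377/40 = -3484.42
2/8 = 0.25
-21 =-21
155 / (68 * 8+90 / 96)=2480 / 8719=0.28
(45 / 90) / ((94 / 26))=0.14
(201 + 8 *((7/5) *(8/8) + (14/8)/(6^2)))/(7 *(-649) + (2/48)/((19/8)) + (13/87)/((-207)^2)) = -150575428089/3217767077030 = -0.05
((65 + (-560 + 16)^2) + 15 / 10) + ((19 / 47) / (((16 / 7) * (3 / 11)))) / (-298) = 198998927257 / 672288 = 296002.50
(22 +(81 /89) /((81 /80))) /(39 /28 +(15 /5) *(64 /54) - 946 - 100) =-513576 /23348705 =-0.02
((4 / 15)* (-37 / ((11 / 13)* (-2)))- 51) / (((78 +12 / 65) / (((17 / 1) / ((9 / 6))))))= -1647113 / 251559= -6.55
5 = 5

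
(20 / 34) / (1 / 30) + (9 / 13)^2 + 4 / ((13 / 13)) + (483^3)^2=36476940980973566306 / 2873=12696463968316591.13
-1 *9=-9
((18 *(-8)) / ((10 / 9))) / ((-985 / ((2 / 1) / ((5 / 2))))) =2592 / 24625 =0.11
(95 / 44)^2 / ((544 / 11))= 9025 / 95744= 0.09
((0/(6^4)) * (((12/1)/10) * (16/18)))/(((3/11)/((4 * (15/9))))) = 0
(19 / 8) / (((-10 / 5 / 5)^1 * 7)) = -0.85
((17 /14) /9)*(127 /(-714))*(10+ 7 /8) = -3683 /14112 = -0.26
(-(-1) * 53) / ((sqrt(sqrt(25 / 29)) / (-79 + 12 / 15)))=-20723 * 29^(1 / 4) * sqrt(5) / 25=-4301.27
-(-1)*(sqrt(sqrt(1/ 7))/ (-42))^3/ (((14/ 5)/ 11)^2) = -3025*7^(1/ 4)/ 101648736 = -0.00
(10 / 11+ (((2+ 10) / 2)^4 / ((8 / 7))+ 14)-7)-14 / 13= 163139 / 143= 1140.83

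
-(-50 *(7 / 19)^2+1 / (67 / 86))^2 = -17716674816 / 585010969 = -30.28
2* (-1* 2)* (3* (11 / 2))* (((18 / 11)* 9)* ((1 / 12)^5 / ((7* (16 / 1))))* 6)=-3 / 14336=-0.00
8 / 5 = 1.60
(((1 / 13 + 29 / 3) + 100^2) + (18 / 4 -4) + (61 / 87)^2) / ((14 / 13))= 281436089 / 30276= 9295.68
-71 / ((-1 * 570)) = 71 / 570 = 0.12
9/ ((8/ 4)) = 9/ 2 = 4.50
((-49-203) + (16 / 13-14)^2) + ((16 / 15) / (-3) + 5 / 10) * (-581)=-2629337 / 15210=-172.87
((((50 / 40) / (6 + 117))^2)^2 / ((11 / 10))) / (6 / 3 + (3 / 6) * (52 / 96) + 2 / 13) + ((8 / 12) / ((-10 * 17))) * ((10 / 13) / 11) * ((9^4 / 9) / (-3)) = 8800234101293 / 132057826026984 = 0.07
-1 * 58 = -58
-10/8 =-5/4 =-1.25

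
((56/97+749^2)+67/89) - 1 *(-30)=4843392106/8633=561032.33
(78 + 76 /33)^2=7022500 /1089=6448.58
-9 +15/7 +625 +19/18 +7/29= 2263433/3654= 619.44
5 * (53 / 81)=265 / 81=3.27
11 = 11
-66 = -66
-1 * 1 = -1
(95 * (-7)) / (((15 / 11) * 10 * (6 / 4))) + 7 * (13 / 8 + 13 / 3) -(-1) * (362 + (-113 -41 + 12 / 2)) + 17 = 86471 / 360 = 240.20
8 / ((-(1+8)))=-8 / 9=-0.89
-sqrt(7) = -2.65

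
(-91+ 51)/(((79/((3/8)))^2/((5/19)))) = -225/948632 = -0.00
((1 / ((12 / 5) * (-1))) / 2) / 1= -0.21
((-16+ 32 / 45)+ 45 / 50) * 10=-1295 / 9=-143.89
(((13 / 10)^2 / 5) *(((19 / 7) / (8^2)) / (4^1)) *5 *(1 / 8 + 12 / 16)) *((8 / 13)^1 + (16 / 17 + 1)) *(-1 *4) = -27911 / 174080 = -0.16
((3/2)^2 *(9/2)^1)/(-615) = -27/1640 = -0.02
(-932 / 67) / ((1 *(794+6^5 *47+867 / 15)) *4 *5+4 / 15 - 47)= -13980 / 7363061413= -0.00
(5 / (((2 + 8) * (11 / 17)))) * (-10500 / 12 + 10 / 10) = -7429 / 11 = -675.36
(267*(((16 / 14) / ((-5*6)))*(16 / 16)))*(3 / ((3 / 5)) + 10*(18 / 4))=-3560 / 7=-508.57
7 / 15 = 0.47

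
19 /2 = 9.50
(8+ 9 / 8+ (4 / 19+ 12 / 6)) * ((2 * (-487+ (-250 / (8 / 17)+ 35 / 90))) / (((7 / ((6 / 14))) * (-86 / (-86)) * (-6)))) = 63135889 / 268128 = 235.47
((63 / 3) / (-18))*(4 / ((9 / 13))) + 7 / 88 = -15827 / 2376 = -6.66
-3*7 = -21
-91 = -91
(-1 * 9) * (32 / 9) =-32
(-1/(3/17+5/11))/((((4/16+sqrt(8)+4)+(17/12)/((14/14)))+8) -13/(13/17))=1683*sqrt(2)/1652+2805/1652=3.14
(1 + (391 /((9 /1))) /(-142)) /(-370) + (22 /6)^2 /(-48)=-1599979 /5674320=-0.28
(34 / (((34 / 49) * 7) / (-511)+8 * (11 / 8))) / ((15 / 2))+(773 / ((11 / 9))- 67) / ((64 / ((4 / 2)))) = 938380493 / 51893160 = 18.08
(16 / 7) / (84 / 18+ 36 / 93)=744 / 1645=0.45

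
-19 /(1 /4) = -76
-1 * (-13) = 13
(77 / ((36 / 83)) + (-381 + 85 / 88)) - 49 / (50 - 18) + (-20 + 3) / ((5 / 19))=-268.64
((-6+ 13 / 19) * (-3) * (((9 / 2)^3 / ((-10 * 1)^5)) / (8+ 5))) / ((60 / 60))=-220887 / 197600000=-0.00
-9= -9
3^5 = 243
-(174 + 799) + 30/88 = -42797/44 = -972.66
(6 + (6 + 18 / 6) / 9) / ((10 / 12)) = 42 / 5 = 8.40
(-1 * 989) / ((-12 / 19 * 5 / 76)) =357029 / 15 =23801.93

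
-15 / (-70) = 3 / 14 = 0.21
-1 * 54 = -54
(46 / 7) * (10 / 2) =230 / 7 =32.86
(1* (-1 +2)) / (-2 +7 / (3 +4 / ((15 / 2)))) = -53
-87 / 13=-6.69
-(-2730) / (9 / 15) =4550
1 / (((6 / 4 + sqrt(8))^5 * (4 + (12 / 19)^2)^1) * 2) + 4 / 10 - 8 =-97273704958 / 12776140855 + 24888784 * sqrt(2) / 2555228171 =-7.60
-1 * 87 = -87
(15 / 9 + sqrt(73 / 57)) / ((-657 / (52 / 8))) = -65 / 3942 - 13 * sqrt(4161) / 74898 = -0.03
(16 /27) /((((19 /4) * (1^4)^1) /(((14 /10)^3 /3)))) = 21952 /192375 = 0.11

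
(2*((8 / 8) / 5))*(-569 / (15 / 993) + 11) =-376568 / 25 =-15062.72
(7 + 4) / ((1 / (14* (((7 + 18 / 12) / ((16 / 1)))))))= 81.81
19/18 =1.06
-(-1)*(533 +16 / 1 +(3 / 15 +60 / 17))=46982 / 85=552.73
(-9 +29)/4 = 5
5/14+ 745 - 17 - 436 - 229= 887/14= 63.36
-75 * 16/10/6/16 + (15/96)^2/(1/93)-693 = -708587/1024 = -691.98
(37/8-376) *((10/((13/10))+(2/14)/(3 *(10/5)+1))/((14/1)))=-204.59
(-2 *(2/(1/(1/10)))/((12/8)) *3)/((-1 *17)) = 4/85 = 0.05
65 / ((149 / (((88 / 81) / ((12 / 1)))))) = 1430 / 36207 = 0.04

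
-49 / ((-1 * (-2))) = -49 / 2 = -24.50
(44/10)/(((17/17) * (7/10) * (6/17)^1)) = 374/21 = 17.81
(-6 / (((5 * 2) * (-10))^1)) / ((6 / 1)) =1 / 100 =0.01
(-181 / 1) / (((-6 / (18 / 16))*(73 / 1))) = 0.46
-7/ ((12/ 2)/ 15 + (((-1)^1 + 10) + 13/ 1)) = -5/ 16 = -0.31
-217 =-217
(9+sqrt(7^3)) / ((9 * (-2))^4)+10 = 7 * sqrt(7) / 104976+116641 / 11664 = 10.00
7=7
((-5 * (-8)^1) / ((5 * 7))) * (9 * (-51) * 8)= -29376 / 7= -4196.57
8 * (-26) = -208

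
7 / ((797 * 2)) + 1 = 1601 / 1594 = 1.00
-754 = -754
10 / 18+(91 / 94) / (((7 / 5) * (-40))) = 3643 / 6768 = 0.54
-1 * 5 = -5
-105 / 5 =-21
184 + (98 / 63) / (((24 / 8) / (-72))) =440 / 3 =146.67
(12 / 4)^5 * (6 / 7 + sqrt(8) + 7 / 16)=35235 / 112 + 486 * sqrt(2)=1001.91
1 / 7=0.14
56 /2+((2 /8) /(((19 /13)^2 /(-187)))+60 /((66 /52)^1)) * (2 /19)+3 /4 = 9483129 /301796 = 31.42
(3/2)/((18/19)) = 19/12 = 1.58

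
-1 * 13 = -13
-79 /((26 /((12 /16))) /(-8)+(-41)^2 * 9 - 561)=-237 /43691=-0.01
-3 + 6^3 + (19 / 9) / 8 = 15355 / 72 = 213.26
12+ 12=24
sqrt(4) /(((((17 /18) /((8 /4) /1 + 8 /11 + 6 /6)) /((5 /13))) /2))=14760 /2431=6.07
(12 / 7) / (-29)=-12 / 203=-0.06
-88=-88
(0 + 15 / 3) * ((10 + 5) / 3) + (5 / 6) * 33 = 105 / 2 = 52.50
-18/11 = -1.64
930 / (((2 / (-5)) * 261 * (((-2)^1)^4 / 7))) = -5425 / 1392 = -3.90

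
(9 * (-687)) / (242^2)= -6183 / 58564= -0.11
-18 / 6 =-3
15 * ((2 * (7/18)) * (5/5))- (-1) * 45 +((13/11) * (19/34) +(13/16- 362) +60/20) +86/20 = -13309631/44880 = -296.56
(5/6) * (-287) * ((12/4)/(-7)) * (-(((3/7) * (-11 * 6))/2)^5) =1949529602295/33614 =57997548.71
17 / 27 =0.63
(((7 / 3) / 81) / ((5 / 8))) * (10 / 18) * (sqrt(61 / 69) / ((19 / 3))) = 56 * sqrt(4209) / 955719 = 0.00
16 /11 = 1.45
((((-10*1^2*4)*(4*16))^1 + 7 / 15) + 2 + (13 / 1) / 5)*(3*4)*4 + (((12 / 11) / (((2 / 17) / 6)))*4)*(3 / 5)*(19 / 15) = -122467.67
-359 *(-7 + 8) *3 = -1077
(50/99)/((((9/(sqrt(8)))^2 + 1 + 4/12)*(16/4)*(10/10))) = 4/363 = 0.01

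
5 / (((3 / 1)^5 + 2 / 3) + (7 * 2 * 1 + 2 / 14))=105 / 5414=0.02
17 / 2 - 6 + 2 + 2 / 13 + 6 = 277 / 26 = 10.65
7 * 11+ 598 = 675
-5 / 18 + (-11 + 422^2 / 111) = 1060993 / 666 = 1593.08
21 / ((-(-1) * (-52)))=-21 / 52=-0.40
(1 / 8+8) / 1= 65 / 8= 8.12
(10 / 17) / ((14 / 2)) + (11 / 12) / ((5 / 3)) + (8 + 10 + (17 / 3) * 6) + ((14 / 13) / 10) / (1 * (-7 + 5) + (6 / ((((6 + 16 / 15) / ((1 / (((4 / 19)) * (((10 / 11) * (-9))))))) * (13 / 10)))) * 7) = 1606119079 / 30528260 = 52.61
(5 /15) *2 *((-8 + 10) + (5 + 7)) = 28 /3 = 9.33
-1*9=-9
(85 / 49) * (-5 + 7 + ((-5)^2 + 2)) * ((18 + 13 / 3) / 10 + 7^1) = 136561 / 294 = 464.49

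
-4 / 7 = -0.57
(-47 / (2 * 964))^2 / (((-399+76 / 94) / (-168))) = 2180283 / 8695887320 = 0.00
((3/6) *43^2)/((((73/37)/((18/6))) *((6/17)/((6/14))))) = 1706.98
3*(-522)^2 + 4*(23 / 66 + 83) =26986918 / 33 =817785.39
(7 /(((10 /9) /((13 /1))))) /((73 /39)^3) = 48582261 /3890170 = 12.49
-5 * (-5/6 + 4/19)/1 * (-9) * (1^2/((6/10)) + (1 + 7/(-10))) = -4189/76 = -55.12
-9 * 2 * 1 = -18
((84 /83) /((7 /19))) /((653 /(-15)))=-3420 /54199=-0.06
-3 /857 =-0.00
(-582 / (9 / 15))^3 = -912673000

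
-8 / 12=-2 / 3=-0.67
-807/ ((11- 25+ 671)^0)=-807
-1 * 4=-4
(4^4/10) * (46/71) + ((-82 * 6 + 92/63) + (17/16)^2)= -2707130371/5725440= -472.82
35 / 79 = 0.44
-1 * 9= -9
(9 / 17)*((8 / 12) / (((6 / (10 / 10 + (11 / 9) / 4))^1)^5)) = 229345007 / 1332190789632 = 0.00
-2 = -2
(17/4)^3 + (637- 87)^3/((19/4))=42592093347/1216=35026392.56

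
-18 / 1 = -18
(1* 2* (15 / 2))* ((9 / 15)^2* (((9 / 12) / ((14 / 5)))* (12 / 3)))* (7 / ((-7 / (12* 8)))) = -3888 / 7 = -555.43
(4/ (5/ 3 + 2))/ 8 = 3/ 22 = 0.14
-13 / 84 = -0.15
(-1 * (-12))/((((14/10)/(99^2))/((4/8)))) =294030/7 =42004.29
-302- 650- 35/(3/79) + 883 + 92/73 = -216680/219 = -989.41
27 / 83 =0.33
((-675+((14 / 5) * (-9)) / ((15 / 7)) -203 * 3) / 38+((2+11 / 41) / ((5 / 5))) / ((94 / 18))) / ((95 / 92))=-2834892048 / 86955875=-32.60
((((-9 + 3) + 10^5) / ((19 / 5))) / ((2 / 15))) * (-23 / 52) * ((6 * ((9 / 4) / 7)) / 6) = -776203425 / 27664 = -28058.25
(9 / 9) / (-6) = -1 / 6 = -0.17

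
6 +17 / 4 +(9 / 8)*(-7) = 19 / 8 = 2.38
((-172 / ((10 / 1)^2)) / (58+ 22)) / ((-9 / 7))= 301 / 18000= 0.02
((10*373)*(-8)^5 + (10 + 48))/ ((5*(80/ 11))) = -672235201/ 200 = -3361176.00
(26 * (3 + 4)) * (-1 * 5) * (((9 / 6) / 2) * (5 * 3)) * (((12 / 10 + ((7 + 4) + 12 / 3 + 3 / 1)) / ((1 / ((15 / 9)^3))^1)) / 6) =-455000 / 3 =-151666.67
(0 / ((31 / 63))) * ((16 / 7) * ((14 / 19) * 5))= 0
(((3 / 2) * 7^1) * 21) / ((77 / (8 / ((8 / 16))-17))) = -63 / 22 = -2.86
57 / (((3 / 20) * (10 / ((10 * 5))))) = 1900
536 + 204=740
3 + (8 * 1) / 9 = 35 / 9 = 3.89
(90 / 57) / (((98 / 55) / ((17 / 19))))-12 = -198243 / 17689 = -11.21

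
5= 5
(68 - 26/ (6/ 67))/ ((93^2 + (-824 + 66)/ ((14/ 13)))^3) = -0.00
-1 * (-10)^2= -100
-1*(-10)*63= 630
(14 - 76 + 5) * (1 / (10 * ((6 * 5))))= -19 / 100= -0.19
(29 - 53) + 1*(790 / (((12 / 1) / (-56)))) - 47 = -11273 / 3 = -3757.67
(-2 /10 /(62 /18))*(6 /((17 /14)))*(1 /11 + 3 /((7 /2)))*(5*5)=-39420 /5797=-6.80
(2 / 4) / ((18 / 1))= 1 / 36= 0.03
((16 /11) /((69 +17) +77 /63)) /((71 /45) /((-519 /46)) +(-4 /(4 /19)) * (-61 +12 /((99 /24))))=672624 /44512189253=0.00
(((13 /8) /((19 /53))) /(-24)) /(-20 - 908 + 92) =0.00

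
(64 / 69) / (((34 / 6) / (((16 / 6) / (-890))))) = -256 / 521985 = -0.00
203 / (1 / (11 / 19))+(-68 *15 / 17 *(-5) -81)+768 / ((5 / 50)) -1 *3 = 152257 / 19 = 8013.53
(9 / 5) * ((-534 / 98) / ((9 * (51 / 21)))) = -267 / 595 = -0.45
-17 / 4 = -4.25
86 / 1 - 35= 51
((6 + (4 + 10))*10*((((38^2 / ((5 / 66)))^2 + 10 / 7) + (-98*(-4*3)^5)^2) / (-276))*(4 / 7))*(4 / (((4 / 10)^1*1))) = -8325166210499516960 / 3381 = -2462338423691072.75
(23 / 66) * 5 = 115 / 66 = 1.74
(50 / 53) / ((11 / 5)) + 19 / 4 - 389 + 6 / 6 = -892739 / 2332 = -382.82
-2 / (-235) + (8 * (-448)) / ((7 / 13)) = -1564158 / 235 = -6655.99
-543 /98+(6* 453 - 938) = 173897 /98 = 1774.46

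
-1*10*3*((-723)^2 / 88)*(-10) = 39204675 / 22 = 1782030.68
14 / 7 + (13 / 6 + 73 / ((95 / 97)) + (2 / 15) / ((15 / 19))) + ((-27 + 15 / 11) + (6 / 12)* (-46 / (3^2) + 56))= 822211 / 10450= 78.68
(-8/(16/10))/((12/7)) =-35/12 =-2.92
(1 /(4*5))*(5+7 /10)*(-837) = -47709 /200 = -238.54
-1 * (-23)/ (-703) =-0.03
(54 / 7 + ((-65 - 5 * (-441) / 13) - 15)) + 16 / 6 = 27299 / 273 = 100.00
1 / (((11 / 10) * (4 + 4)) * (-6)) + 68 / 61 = 17647 / 16104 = 1.10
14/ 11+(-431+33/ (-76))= -430.16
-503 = -503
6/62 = 3/31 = 0.10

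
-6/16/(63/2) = -1/84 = -0.01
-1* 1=-1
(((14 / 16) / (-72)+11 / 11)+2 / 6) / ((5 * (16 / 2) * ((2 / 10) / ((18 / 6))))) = 761 / 1536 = 0.50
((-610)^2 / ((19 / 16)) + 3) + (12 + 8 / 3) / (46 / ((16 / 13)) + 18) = 7912416841 / 25251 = 313350.63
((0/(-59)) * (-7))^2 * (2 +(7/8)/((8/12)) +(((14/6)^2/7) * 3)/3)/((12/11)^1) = 0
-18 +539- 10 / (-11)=5741 / 11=521.91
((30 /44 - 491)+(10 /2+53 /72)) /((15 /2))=-383789 /5940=-64.61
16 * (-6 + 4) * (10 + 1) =-352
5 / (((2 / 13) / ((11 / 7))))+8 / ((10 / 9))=4079 / 70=58.27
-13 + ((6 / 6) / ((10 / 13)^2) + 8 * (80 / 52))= 1297 / 1300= 1.00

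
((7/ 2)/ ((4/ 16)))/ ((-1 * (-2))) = 7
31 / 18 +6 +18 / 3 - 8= 103 / 18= 5.72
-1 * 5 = -5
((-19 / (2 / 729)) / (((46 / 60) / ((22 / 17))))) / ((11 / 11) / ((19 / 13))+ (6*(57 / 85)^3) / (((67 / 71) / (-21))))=210199330563750 / 711691118461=295.35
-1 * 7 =-7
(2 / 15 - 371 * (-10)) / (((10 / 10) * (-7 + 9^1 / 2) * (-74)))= 55652 / 2775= 20.05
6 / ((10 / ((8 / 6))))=4 / 5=0.80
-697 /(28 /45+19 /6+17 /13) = -815490 /5963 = -136.76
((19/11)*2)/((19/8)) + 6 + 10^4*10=1100082/11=100007.45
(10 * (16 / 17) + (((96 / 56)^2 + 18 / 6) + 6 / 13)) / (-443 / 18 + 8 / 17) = -37134 / 56693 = -0.66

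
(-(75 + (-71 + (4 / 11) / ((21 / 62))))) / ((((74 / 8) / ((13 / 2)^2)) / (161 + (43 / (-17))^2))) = -290367688 / 74851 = -3879.28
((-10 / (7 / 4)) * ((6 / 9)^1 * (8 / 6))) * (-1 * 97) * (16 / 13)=496640 / 819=606.40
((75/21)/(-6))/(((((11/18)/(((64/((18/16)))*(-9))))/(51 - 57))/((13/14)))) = -1497600/539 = -2778.48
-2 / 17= -0.12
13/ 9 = 1.44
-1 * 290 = -290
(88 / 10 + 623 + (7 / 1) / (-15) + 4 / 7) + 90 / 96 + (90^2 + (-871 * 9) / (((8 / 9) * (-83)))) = 246504647 / 27888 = 8839.09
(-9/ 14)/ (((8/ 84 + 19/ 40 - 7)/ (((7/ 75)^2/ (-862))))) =-294/ 290978875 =-0.00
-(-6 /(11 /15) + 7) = 1.18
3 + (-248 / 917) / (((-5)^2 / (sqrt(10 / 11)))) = 3- 248 * sqrt(110) / 252175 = 2.99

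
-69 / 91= -0.76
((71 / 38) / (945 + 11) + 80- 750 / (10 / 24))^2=3904261378159921 / 1319723584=2958393.28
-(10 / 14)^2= -25 / 49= -0.51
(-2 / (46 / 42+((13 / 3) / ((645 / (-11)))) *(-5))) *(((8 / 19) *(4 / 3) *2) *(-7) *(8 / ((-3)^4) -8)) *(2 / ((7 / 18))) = -770560 / 1767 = -436.08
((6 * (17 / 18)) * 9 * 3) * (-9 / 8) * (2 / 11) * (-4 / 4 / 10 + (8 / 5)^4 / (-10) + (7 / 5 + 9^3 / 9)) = -63877653 / 25000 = -2555.11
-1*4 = -4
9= 9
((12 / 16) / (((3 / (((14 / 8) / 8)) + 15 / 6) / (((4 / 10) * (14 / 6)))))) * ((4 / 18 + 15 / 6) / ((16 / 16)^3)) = 2401 / 20430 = 0.12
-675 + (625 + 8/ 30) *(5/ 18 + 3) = 371111/ 270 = 1374.49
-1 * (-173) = 173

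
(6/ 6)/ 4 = 1/ 4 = 0.25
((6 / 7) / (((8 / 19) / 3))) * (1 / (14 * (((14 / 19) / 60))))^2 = 13889475 / 67228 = 206.60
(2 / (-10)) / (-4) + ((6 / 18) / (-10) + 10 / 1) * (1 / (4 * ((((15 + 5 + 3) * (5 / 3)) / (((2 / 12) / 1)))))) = 73 / 1200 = 0.06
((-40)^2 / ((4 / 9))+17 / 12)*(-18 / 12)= -43217 / 8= -5402.12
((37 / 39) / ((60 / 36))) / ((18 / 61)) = 2257 / 1170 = 1.93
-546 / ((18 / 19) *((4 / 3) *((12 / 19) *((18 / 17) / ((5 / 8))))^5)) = -308.23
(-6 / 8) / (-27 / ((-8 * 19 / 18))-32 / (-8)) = -57 / 547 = -0.10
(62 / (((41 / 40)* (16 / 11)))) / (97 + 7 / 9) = 279 / 656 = 0.43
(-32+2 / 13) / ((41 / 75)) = -31050 / 533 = -58.26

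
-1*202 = -202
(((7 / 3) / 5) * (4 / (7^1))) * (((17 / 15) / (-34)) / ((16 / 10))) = -1 / 180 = -0.01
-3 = -3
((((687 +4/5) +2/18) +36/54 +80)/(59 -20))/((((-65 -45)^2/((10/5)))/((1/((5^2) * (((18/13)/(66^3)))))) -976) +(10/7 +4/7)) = -0.02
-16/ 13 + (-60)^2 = 46784/ 13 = 3598.77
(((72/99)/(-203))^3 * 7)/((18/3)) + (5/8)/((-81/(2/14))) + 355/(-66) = -5545191504401/1030725771768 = -5.38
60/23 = 2.61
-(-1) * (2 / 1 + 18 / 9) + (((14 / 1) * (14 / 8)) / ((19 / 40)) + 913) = 18403 / 19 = 968.58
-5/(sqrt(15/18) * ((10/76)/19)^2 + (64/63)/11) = -120520798079109120/2226069074650577 + 10431088321500 * sqrt(30)/2226069074650577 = -54.11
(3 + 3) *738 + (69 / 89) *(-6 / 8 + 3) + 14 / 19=29967775 / 6764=4430.48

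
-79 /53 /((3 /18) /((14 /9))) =-2212 /159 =-13.91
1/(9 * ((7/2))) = 2/63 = 0.03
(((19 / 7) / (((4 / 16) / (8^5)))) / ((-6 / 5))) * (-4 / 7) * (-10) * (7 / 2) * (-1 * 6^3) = 8965324800 / 7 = 1280760685.71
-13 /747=-0.02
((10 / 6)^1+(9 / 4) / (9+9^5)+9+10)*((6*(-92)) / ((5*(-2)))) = 1140.80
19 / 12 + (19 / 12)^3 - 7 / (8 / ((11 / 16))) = 17111 / 3456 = 4.95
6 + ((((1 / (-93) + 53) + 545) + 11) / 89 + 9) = 21.84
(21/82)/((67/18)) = 189/2747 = 0.07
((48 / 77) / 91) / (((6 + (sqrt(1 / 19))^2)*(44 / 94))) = 21432 / 8863855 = 0.00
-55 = -55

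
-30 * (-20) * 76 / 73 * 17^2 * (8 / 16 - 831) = -10944661200 / 73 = -149926865.75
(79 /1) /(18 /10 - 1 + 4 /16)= 1580 /21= 75.24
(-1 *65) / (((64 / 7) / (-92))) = 10465 / 16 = 654.06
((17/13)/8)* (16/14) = 0.19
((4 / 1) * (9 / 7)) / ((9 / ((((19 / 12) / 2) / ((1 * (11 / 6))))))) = 19 / 77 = 0.25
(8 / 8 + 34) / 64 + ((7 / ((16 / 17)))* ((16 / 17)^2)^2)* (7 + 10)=1845123 / 18496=99.76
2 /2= 1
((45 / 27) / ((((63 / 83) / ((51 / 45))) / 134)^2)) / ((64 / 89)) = 795414748841 / 8573040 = 92780.94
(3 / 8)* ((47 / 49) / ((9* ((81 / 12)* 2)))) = 47 / 15876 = 0.00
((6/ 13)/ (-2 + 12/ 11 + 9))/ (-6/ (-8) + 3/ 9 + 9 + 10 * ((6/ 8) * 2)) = 792/ 348257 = 0.00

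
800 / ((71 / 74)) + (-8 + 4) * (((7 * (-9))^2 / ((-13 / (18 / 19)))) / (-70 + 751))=835.50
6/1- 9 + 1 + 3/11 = -19/11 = -1.73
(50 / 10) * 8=40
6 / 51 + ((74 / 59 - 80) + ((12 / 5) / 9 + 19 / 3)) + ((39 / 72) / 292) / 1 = -2531371573 / 35145120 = -72.03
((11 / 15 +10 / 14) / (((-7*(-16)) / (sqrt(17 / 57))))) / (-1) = -sqrt(969) / 4410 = -0.01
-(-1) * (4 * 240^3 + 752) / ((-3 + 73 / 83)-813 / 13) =-59665195408 / 69767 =-855206.55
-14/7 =-2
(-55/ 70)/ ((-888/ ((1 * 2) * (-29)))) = -319/ 6216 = -0.05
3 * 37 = 111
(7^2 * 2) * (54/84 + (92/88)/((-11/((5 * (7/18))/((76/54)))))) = 461013/9196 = 50.13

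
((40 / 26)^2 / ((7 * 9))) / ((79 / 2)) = 800 / 841113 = 0.00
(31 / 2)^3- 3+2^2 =29799 / 8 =3724.88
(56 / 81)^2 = 3136 / 6561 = 0.48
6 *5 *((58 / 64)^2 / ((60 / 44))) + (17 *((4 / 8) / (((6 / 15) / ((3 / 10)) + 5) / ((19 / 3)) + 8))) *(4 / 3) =267185 / 13824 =19.33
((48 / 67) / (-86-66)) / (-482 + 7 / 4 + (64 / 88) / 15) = 3960 / 403455709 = 0.00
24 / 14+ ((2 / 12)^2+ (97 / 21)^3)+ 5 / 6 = 3746095 / 37044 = 101.13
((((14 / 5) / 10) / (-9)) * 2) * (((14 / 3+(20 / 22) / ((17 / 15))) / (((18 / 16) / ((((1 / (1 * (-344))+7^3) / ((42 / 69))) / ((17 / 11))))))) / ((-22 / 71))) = 295570050802 / 830434275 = 355.92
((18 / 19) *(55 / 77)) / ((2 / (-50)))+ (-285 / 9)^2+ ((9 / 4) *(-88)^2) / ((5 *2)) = 16328639 / 5985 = 2728.26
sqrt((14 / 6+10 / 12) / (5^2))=sqrt(114) / 30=0.36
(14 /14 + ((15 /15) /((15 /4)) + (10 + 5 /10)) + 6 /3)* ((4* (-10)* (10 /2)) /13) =-8260 /39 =-211.79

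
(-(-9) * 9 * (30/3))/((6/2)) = 270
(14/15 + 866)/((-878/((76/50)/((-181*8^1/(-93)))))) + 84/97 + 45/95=45517019473/36610734250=1.24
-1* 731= -731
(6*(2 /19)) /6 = 2 /19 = 0.11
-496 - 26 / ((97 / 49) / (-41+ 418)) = -528410 / 97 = -5447.53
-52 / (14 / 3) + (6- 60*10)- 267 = -6105 / 7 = -872.14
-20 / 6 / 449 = -10 / 1347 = -0.01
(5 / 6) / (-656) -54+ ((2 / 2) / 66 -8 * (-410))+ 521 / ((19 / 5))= 2766582523 / 822624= 3363.12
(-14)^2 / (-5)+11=-141 / 5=-28.20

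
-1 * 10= -10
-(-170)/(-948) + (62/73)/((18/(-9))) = -20899/34602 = -0.60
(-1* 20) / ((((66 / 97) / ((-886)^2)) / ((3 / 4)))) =-190361530 / 11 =-17305593.64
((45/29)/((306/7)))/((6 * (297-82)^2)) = 7/54693420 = 0.00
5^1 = 5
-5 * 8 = -40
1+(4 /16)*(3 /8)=35 /32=1.09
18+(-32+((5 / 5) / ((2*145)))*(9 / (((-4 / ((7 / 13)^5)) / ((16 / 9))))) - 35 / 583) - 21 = -35.06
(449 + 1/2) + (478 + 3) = 1861/2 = 930.50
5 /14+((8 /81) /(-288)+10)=211403 /20412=10.36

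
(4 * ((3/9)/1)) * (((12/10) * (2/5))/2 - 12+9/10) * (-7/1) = 2534/25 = 101.36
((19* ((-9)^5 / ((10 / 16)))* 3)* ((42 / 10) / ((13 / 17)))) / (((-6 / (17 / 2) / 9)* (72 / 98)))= 333640962711 / 650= 513293788.79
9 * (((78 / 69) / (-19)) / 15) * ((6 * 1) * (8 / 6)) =-624 / 2185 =-0.29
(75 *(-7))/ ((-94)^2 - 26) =-105/ 1762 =-0.06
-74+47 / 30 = -2173 / 30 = -72.43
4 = 4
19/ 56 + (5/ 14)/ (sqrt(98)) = 5* sqrt(2)/ 196 + 19/ 56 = 0.38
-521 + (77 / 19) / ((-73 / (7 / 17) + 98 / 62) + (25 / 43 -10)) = -17100142198 / 32820391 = -521.02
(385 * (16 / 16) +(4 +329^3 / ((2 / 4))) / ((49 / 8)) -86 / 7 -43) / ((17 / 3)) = 2052089.36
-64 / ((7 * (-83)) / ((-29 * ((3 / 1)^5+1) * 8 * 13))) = -47097856 / 581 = -81063.44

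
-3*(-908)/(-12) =-227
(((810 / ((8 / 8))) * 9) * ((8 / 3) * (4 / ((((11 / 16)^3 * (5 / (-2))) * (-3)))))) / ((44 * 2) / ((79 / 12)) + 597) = 1118306304 / 21393163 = 52.27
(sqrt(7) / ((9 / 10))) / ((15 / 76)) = 152 * sqrt(7) / 27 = 14.89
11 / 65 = 0.17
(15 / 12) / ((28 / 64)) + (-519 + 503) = -92 / 7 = -13.14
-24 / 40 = -3 / 5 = -0.60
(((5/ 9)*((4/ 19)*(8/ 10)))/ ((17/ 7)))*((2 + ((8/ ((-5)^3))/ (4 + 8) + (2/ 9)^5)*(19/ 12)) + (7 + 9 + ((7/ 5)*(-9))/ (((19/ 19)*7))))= 40158124888/ 64370791125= 0.62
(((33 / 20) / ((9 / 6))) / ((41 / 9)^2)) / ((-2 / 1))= -891 / 33620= -0.03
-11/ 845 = -0.01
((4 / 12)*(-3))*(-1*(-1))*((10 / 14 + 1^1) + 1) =-19 / 7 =-2.71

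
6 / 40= 3 / 20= 0.15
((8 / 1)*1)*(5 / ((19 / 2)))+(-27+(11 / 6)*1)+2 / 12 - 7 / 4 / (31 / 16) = -12777 / 589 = -21.69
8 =8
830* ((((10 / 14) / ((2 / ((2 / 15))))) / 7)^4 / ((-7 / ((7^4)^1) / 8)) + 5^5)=3531045649610 / 1361367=2593750.00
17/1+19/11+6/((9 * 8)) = 2483/132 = 18.81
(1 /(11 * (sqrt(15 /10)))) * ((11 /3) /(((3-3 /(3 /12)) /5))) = -5 * sqrt(6) /81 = -0.15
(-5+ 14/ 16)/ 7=-33/ 56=-0.59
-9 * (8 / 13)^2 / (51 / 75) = -14400 / 2873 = -5.01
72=72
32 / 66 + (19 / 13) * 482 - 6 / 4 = 603557 / 858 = 703.45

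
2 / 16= 0.12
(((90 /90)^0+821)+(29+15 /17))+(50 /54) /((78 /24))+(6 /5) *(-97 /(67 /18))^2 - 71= 213764164957 /133929315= 1596.10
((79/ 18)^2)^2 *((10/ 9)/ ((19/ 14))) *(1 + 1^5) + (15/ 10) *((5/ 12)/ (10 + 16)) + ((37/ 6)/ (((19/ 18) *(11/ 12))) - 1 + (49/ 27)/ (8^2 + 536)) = 39335590384439/ 64174453200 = 612.95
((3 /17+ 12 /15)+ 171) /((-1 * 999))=-14618 /84915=-0.17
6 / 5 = 1.20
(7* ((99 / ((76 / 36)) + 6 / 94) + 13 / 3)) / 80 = 961877 / 214320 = 4.49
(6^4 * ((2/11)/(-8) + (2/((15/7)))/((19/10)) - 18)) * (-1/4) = 1187163/209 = 5680.21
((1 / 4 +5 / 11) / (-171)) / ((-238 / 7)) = 31 / 255816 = 0.00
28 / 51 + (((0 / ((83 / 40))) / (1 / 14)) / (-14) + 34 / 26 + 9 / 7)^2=7.27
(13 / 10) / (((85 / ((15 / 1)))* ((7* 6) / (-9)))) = -117 / 2380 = -0.05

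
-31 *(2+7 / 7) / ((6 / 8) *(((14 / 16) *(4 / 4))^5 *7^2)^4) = -142962266571249025024 / 459986536544739960976801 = -0.00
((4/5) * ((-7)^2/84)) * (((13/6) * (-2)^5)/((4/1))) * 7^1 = -2548/45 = -56.62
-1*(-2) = 2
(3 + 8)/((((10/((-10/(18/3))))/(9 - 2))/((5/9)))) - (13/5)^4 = -1782919/33750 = -52.83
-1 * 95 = -95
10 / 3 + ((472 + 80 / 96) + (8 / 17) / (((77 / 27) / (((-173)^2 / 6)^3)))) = 160852523732347 / 7854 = 20480331516.72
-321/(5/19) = -6099/5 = -1219.80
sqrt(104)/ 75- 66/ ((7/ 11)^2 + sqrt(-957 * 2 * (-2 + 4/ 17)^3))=-2956896360 * sqrt(27115)/ 756605801887 + 1922525682/ 756605801887 + 2 * sqrt(26)/ 75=-0.51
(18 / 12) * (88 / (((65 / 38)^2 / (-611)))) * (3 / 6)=-4479288 / 325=-13782.42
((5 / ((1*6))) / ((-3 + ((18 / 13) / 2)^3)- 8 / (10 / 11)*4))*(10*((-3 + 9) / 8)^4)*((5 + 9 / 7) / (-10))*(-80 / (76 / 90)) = -3670363125 / 885209696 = -4.15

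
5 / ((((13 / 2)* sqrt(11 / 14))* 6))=5* sqrt(154) / 429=0.14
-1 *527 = -527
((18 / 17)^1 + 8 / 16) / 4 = 53 / 136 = 0.39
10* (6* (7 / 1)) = 420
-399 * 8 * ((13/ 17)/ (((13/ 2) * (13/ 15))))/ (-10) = 9576/ 221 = 43.33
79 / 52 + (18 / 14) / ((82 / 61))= 36947 / 14924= 2.48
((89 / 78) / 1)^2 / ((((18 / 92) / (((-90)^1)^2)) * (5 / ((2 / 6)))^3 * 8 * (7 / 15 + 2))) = 182183 / 225108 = 0.81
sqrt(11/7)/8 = sqrt(77)/56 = 0.16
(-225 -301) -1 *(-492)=-34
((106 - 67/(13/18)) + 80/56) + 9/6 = 2941/182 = 16.16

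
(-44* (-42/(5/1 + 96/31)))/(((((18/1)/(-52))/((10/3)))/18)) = -9929920/251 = -39561.43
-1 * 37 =-37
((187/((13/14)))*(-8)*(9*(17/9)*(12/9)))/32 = -44506/39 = -1141.18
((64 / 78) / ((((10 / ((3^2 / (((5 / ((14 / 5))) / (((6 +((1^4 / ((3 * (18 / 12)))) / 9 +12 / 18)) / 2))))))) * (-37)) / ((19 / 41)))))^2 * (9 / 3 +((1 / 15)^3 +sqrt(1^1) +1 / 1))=0.00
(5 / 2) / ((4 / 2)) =5 / 4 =1.25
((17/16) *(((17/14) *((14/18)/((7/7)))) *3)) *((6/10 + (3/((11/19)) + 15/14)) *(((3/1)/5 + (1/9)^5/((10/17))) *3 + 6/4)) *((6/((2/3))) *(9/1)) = 82550610539/14968800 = 5514.84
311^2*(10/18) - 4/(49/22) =23695853/441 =53732.09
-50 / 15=-10 / 3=-3.33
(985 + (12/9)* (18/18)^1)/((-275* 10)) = -269/750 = -0.36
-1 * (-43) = 43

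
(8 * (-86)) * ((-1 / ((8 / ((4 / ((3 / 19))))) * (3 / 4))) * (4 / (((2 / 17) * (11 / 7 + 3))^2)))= 11569537 / 288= 40172.00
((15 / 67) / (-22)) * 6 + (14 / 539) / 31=-9631 / 159929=-0.06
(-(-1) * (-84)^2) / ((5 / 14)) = 98784 / 5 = 19756.80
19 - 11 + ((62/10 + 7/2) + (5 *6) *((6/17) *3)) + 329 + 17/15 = 38719/102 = 379.60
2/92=1/46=0.02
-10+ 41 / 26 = -219 / 26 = -8.42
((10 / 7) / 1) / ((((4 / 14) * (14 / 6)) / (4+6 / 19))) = 1230 / 133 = 9.25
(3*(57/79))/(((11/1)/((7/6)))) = 399/1738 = 0.23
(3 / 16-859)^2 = 188815081 / 256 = 737558.91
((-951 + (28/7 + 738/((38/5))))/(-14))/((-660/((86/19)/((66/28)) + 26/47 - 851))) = 9176919043/117581310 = 78.05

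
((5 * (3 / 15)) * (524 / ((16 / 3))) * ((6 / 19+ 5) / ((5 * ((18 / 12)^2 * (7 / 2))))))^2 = 700237444 / 3980025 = 175.94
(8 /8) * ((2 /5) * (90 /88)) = 9 /22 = 0.41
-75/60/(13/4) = -5/13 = -0.38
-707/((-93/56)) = 39592/93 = 425.72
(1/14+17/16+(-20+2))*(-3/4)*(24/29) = 17001/1624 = 10.47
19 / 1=19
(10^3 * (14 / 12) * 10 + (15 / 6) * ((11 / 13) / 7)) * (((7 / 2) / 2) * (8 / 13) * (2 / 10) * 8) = 20103.08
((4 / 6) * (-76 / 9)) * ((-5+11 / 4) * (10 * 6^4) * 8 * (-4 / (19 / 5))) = -1382400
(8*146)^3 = 1593413632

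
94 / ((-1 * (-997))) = 94 / 997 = 0.09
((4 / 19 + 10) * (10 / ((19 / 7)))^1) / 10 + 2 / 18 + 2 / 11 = 144911 / 35739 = 4.05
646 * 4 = 2584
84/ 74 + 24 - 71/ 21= 16903/ 777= 21.75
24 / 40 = 3 / 5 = 0.60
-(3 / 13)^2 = -9 / 169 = -0.05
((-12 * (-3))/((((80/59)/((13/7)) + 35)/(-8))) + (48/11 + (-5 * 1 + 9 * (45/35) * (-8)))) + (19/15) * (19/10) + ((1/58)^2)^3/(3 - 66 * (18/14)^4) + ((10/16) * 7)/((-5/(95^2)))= -249509040933309290678701/31205260365440145600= -7995.74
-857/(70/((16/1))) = -6856/35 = -195.89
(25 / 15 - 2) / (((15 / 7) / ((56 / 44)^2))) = -1372 / 5445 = -0.25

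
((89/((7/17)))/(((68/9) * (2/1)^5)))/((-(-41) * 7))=801/257152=0.00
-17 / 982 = -0.02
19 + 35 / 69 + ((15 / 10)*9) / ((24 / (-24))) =829 / 138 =6.01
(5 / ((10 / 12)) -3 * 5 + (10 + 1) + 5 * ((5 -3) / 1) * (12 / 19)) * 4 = 632 / 19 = 33.26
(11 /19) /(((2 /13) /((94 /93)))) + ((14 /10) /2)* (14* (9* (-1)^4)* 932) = 726291809 /8835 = 82206.20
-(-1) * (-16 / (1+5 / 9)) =-72 / 7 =-10.29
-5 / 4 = -1.25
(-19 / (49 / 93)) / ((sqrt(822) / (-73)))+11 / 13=92.66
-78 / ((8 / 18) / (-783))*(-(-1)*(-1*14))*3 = -5771493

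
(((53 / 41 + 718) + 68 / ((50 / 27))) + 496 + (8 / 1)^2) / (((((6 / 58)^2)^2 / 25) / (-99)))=-10494665891083 / 369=-28440828973.12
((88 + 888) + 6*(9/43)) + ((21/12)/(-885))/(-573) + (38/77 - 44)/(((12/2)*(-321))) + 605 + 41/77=379147863376573/239540850780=1582.81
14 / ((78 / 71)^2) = 35287 / 3042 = 11.60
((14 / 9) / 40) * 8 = 0.31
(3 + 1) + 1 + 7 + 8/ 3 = 44/ 3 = 14.67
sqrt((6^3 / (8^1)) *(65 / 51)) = 5.87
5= 5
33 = 33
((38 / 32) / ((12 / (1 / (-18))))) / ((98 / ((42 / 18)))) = -19 / 145152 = -0.00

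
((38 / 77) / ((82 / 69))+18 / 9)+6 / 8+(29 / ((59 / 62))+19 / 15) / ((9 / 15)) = 375957749 / 6705468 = 56.07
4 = 4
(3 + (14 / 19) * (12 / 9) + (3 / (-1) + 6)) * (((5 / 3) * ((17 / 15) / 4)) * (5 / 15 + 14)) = 145469 / 3078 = 47.26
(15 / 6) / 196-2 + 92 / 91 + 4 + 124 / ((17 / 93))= 59029025 / 86632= 681.38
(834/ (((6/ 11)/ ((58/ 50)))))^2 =1966124281/ 625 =3145798.85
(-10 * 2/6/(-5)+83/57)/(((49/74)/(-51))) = -152218/931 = -163.50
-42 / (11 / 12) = -504 / 11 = -45.82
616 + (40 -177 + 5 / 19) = 9106 / 19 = 479.26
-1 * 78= -78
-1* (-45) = 45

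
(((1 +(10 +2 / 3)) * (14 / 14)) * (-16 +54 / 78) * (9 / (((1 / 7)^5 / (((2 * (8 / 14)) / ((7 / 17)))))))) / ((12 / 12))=-974709960 / 13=-74977689.23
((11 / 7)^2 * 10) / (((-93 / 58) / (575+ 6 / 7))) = -282895580 / 31899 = -8868.48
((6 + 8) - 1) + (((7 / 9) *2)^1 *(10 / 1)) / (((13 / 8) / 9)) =1289 / 13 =99.15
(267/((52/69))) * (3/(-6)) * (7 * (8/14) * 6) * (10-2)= -442152/13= -34011.69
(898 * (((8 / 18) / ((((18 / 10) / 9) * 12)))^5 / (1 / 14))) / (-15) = -7857500 / 43046721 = -0.18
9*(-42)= -378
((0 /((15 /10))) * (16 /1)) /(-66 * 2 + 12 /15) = 0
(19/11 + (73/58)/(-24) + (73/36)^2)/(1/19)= 22727477/206712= 109.95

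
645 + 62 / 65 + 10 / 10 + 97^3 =59365797 / 65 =913319.95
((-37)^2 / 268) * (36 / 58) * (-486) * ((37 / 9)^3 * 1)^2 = -3512479453921 / 472149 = -7439345.32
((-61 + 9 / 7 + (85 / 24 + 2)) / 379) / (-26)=9101 / 1655472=0.01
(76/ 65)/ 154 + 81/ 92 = 408901/ 460460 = 0.89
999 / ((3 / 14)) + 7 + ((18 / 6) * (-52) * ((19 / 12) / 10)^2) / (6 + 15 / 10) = 42016307 / 9000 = 4668.48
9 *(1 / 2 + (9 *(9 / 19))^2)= 121347 / 722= 168.07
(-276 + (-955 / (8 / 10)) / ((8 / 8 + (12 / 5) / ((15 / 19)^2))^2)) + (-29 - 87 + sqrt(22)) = -5859621623 / 13235044 + sqrt(22) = -438.04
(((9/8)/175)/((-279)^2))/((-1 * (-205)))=1/2482263000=0.00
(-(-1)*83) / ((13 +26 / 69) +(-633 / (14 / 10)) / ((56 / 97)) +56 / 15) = -11224920 / 103602749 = -0.11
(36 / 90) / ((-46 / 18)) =-18 / 115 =-0.16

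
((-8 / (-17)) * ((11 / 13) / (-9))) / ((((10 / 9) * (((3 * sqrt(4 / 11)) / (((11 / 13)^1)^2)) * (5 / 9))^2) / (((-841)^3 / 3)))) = 3161297392122243 / 788997625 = 4006726.12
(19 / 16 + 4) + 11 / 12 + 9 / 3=437 / 48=9.10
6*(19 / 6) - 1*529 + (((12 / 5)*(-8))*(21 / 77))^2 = -1459806 / 3025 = -482.58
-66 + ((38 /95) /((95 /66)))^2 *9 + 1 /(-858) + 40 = -4898919997 /193586250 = -25.31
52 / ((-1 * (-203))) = 52 / 203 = 0.26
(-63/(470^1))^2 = 3969/220900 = 0.02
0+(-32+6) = -26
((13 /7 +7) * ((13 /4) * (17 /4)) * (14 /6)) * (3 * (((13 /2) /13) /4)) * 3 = 20553 /64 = 321.14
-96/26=-48/13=-3.69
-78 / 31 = -2.52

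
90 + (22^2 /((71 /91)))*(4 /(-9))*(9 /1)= -169786 /71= -2391.35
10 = 10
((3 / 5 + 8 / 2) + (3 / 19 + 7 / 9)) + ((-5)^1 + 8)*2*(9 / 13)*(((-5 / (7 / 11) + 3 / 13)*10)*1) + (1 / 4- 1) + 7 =-305.00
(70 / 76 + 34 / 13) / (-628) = -1747 / 310232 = -0.01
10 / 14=5 / 7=0.71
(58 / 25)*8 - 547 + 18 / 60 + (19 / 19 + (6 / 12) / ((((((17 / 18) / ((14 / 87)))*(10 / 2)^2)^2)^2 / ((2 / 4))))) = -24327847216868184557 / 46150637813281250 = -527.14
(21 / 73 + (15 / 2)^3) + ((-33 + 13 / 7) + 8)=1631193 / 4088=399.02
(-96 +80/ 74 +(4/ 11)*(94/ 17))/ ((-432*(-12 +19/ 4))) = -160708/ 5417577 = -0.03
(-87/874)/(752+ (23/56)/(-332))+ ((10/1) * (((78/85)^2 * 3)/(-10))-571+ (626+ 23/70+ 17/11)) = 4246634513470847/78138306319150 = 54.35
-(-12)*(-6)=-72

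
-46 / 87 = -0.53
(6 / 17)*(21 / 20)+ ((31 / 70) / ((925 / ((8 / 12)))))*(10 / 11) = 2694413 / 7264950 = 0.37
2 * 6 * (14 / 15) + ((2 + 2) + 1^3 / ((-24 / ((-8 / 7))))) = 1601 / 105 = 15.25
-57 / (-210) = 19 / 70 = 0.27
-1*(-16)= 16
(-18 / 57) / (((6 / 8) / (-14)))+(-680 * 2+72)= -24360 / 19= -1282.11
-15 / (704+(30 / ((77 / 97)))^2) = -88935 / 12642116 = -0.01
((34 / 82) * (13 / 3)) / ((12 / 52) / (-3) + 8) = 2873 / 12669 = 0.23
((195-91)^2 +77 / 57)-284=600401 / 57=10533.35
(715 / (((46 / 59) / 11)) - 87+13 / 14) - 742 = 1490803 / 161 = 9259.65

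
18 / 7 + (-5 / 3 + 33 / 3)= 11.90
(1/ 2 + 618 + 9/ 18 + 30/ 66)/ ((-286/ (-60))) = 129.96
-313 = -313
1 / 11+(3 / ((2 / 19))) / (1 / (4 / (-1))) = -1253 / 11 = -113.91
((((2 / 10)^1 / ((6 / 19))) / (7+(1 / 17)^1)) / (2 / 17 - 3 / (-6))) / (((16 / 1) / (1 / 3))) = 5491 / 1814400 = 0.00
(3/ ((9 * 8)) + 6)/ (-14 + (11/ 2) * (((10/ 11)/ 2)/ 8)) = -290/ 657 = -0.44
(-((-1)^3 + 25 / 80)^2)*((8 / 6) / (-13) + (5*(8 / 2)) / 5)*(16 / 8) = -2299 / 624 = -3.68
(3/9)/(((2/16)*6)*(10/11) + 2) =22/177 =0.12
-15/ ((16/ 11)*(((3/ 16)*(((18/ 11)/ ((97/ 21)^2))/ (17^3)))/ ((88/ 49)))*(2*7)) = -615273610270/ 1361367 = -451952.79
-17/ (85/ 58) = -58/ 5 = -11.60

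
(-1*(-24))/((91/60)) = 1440/91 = 15.82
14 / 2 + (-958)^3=-879217905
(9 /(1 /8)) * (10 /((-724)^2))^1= 45 /32761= 0.00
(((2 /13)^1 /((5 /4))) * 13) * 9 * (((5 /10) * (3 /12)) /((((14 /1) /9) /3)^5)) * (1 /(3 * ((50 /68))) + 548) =26338.49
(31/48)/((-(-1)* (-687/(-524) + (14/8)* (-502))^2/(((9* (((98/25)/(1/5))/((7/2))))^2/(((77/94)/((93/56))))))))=251135927388/58100725267475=0.00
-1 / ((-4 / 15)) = 15 / 4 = 3.75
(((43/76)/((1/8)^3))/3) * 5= 27520/57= 482.81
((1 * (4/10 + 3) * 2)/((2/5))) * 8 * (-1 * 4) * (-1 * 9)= 4896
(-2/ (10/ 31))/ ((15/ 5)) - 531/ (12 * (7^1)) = -3523/ 420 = -8.39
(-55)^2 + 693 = 3718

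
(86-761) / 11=-675 / 11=-61.36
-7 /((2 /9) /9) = -567 /2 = -283.50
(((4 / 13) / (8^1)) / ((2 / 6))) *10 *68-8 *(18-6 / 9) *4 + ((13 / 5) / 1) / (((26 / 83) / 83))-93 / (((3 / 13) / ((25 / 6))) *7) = -37109 / 1365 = -27.19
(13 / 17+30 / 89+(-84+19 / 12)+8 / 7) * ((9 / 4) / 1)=-30567669 / 169456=-180.39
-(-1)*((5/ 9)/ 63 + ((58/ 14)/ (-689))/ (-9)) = 3706/ 390663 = 0.01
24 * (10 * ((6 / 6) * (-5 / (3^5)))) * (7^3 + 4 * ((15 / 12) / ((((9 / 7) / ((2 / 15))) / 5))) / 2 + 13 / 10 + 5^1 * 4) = -3948440 / 2187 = -1805.41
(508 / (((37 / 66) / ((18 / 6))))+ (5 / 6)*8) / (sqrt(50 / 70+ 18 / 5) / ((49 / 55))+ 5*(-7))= -8896970327 / 113759571-40760797*sqrt(5285) / 568797855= -83.42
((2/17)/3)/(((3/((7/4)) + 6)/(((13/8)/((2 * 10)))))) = 91/220320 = 0.00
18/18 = 1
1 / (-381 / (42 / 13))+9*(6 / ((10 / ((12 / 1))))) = 534854 / 8255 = 64.79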